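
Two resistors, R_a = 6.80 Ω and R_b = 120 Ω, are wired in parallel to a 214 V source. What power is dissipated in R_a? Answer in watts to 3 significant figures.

R_a sits directly across the source, so P = V²/R with V = 214 V.
P_R_a = V² / R_a = (214)² / 6.80 Ω = 6735 W

6730 W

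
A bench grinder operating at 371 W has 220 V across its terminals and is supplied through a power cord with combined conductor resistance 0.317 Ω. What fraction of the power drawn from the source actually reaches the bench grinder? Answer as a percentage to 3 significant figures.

99.8 %

I = P / V = 371 / 220 = 1.686 A through the power cord.
P_line = I² R_line = (1.686)² × 0.317 = 0.9015 W
P_source = P_load + P_line = 371.0 + 0.9015 = 371.9 W
η = P_load / P_source = 371.0 / 371.9 = 0.9976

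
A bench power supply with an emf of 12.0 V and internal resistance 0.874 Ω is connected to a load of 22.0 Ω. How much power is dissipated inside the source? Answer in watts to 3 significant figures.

0.241 W

The source's internal resistance is just another series element carrying I; its dissipation is I²r.
I = ε / (r + R) = 12.0 / (0.874 + 22.0) = 0.5246 A
P_int = I² r = (0.5246)² × 0.874 = 0.2405 W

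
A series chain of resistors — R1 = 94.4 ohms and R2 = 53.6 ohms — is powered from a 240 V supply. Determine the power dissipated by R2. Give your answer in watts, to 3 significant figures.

Every series element carries the same I. Get I from the total resistance, then P = I² × R2.
R_total = 94.4 + 53.6 = 148.0 Ω
I = V / R_total = 240 / 148.0 = 1.622 A
P_R2 = I² × R2 = (1.622)² × 53.6 = 140.9 W

141 W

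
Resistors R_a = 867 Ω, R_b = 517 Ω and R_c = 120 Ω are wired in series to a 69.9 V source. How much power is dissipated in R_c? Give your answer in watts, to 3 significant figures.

0.259 W

Series elements share the same current, so find I first, then use P = I²R.
R_total = 867 + 517 + 120 = 1504 Ω
I = V / R_total = 69.9 / 1504 = 0.04648 A
P_R_c = I² × R_c = (0.04648)² × 120 = 0.2592 W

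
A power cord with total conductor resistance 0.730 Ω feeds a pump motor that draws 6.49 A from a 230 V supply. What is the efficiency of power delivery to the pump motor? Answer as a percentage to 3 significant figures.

The power cord carries the full 6.49 A.
P_line = I² R_line = (6.490)² × 0.730 = 30.75 W
P_source = V I = 230 × 6.490 = 1493 W; P_load = 1462 W
η = P_load / P_source = 1462 / 1493 = 0.9794

97.9 %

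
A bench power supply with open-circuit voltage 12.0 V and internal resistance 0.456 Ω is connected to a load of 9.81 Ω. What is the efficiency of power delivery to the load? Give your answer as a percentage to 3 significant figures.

η = P_load/(P_load+P_int) = I²R/(I²R+I²r) = R/(R+r) — the I² cancels for series elements.
η = R / (R + r) = 9.81 / (9.81 + 0.456) = 0.9556

95.6 %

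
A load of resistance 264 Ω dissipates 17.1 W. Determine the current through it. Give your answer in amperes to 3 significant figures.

Inverting the appropriate power form: I = √(P / R).
I = √(17.1 / 264) = 0.2545 A

0.255 A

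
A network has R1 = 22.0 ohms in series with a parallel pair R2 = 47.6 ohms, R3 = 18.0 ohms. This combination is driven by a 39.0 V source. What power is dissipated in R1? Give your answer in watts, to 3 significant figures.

27.2 W

Replace R2 and R3 with their parallel equivalent so the circuit becomes R1 in series with R_p.
R_p = (47.6×18.0)/(47.6+18.0) = 13.06 Ω
R_total = 22.0 + 13.06 = 35.06 Ω
I = V / R_total = 39.0 / 35.06 = 1.112 A
R1 carries the full series current, so P = I²R.
P_R1 = (1.112)² × 22.0 = 27.22 W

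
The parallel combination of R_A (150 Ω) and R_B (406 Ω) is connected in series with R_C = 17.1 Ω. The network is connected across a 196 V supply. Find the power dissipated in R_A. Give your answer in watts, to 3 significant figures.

192 W

First find R_p for the parallel pair, then treat R_p + R_C as a series loop.
R_p = (150×406)/(150+406) = 109.5 Ω
R_total = R_p + 17.1 = 109.5 + 17.1 = 126.6 Ω
I = V / R_total = 196 / 126.6 = 1.548 A
Voltage across the parallel pair: V_p = I × R_p = 1.548 × 109.5 = 169.5 V
Use P = V²/R for R_A with V = V_p.
P_R_A = (169.5)² / 150 = 191.6 W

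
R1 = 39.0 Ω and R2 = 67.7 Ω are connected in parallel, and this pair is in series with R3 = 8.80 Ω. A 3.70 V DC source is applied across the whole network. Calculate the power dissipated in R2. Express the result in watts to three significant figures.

Reduce the parallel combination to a single R_p; the circuit then becomes R_p in series with the remaining resistor.
R_p = (39.0×67.7)/(39.0+67.7) = 24.75 Ω
R_total = R_p + 8.80 = 24.75 + 8.80 = 33.55 Ω
I = V / R_total = 3.70 / 33.55 = 0.1103 A
Voltage across the parallel pair: V_p = I × R_p = 0.1103 × 24.75 = 2.729 V
R2 sits across V_p; its power is V_p²/R.
P_R2 = (2.729)² / 67.7 = 0.1100 W

0.110 W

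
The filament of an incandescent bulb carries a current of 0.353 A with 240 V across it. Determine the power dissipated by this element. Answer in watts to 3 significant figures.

84.7 W

V and I are known directly — P = V I, no intermediate step needed.
P = 240 V × 0.3530 A = 84.72 W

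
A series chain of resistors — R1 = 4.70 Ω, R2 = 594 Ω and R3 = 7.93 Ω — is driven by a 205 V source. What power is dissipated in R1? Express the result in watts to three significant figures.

The current is common to all series resistors; compute it, then apply P = I²R for the target.
R_total = 4.70 + 594 + 7.93 = 606.6 Ω
I = V / R_total = 205 / 606.6 = 0.3379 A
P_R1 = I² × R1 = (0.3379)² × 4.70 = 0.5367 W

0.537 W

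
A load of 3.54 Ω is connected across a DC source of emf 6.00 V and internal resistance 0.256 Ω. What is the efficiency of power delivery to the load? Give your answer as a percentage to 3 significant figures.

93.3 %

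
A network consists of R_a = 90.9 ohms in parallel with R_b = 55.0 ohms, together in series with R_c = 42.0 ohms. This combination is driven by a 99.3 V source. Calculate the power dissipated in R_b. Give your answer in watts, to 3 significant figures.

36.2 W

First find R_p for the parallel pair, then treat R_p + R_c as a series loop.
R_p = (90.9×55.0)/(90.9+55.0) = 34.27 Ω
R_total = R_p + 42.0 = 34.27 + 42.0 = 76.27 Ω
I = V / R_total = 99.3 / 76.27 = 1.302 A
Voltage across the parallel pair: V_p = I × R_p = 1.302 × 34.27 = 44.62 V
R_b sits across V_p; its power is V_p²/R.
P_R_b = (44.62)² / 55.0 = 36.19 W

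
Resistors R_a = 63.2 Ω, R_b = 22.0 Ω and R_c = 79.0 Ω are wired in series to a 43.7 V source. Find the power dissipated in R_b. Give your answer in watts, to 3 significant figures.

Since the resistors are in series they all carry the loop current I = V/R_total; the power in any one is I²R.
R_total = 63.2 + 22.0 + 79.0 = 164.2 Ω
I = V / R_total = 43.7 / 164.2 = 0.2661 A
P_R_b = I² × R_b = (0.2661)² × 22.0 = 1.558 W

1.56 W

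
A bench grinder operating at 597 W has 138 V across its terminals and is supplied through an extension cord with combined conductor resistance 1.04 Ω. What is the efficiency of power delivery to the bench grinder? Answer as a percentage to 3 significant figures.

96.8 %

I = P / V = 597 / 138 = 4.326 A through the extension cord.
P_line = I² R_line = (4.326)² × 1.04 = 19.46 W
P_source = P_load + P_line = 597.0 + 19.46 = 616.5 W
η = P_load / P_source = 597.0 / 616.5 = 0.9684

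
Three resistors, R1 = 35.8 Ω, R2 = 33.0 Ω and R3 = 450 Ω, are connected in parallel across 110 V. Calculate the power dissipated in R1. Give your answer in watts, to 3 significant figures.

R1 sits directly across the source, so P = V²/R with V = 110 V.
P_R1 = V² / R1 = (110)² / 35.8 Ω = 338.0 W

338 W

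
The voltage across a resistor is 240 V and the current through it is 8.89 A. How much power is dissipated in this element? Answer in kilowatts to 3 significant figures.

2.13 kW

Both the voltage across and the current through the element are known, so P = V I applies directly.
P = 240 V × 8.890 A = 2134 W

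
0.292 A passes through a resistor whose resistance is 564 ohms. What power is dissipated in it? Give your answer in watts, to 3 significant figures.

Current and resistance are given, so P = I²R is the direct form.
P = (0.2920 A)² × 564 Ω = 48.09 W

48.1 W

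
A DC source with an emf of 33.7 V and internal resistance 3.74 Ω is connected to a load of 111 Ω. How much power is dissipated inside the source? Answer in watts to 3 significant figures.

The internal resistance carries the same current as the load; P_int = I²r.
I = ε / (r + R) = 33.7 / (3.74 + 111) = 0.2937 A
P_int = I² r = (0.2937)² × 3.74 = 0.3226 W

0.323 W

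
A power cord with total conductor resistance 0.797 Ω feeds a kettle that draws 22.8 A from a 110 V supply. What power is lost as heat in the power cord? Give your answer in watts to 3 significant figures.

Only the current and the line resistance are needed for the I²R loss.
The power cord carries the full 22.8 A.
P_line = I² R_line = (22.80)² × 0.797 = 414.3 W

414 W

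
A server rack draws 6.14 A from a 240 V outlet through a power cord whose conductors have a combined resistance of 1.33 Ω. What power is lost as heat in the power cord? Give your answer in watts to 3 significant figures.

50.1 W

The power cord is a series resistance carrying the load current; its dissipation is I²R_line.
The power cord carries the full 6.14 A.
P_line = I² R_line = (6.140)² × 1.33 = 50.14 W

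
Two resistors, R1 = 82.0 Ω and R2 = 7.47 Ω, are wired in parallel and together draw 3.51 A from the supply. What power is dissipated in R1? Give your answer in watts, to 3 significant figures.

Only the total current is stated, so first find the parallel equivalent to get the voltage across the combination.
1/R_eq = 1/82.0 + 1/7.47 ⇒ R_eq = 6.846 Ω
V = I_total × R_eq = 3.510 × 6.846 = 24.03 V
P_R1 = V² / R1 = (24.03)² / 82.0 = 7.042 W

7.04 W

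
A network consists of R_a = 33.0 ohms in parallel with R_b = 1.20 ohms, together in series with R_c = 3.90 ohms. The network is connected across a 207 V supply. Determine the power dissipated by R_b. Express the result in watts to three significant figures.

1870 W

Combine R_a and R_b into their parallel equivalent first, reducing the network to two series resistors.
R_p = (33.0×1.20)/(33.0+1.20) = 1.158 Ω
R_total = R_p + 3.90 = 1.158 + 3.90 = 5.058 Ω
I = V / R_total = 207 / 5.058 = 40.93 A
Voltage across the parallel pair: V_p = I × R_p = 40.93 × 1.158 = 47.39 V
R_b has V_p across it, so P = V_p²/R_b.
P_R_b = (47.39)² / 1.20 = 1871 W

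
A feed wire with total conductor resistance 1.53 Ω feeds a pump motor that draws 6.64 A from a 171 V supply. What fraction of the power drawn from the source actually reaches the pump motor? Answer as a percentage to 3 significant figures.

The feed wire carries the full 6.64 A.
P_line = I² R_line = (6.640)² × 1.53 = 67.46 W
P_source = V I = 171 × 6.640 = 1135 W; P_load = 1068 W
η = P_load / P_source = 1068 / 1135 = 0.9406

94.1 %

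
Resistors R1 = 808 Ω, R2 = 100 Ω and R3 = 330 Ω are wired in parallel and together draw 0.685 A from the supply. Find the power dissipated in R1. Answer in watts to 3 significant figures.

We need the common branch voltage; get it from I_total × R_eq, then P = V²/R for the branch.
1/R_eq = 1/808 + 1/100 + 1/330 ⇒ R_eq = 70.09 Ω
V = I_total × R_eq = 0.6850 × 70.09 = 48.01 V
P_R1 = V² / R1 = (48.01)² / 808 = 2.853 W

2.85 W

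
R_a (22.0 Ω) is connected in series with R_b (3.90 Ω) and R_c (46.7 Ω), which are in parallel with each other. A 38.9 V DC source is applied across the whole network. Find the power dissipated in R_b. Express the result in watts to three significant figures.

7.67 W

Reduce the parallel pair to R_p first; the network is then a simple series string.
R_p = (3.90×46.7)/(3.90+46.7) = 3.599 Ω
R_total = 22.0 + 3.599 = 25.60 Ω
I = V / R_total = 38.9 / 25.60 = 1.520 A
Voltage across the parallel pair: V_p = I × R_p = 1.520 × 3.599 = 5.470 V
With V_p across R_b, its power is V_p²/R_b.
P_R_b = (5.470)² / 3.90 = 7.671 W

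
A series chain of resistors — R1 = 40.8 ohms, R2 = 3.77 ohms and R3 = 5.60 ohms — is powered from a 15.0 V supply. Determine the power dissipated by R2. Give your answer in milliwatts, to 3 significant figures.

337 mW

Every series element carries the same I. Get I from the total resistance, then P = I² × R2.
R_total = 40.8 + 3.77 + 5.60 = 50.17 Ω
I = V / R_total = 15.0 / 50.17 = 0.2990 A
P_R2 = I² × R2 = (0.2990)² × 3.77 = 0.3370 W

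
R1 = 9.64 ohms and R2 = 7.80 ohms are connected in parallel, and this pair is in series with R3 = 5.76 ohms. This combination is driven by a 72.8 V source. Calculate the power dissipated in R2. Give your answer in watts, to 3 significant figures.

Collapse the R1‖R2 pair into one equivalent R_p; then R_p and R3 form a series string.
R_p = (9.64×7.80)/(9.64+7.80) = 4.311 Ω
R_total = R_p + 5.76 = 4.311 + 5.76 = 10.07 Ω
I = V / R_total = 72.8 / 10.07 = 7.228 A
Voltage across the parallel pair: V_p = I × R_p = 7.228 × 4.311 = 31.16 V
Use P = V²/R for R2 with V = V_p.
P_R2 = (31.16)² / 7.80 = 124.5 W

125 W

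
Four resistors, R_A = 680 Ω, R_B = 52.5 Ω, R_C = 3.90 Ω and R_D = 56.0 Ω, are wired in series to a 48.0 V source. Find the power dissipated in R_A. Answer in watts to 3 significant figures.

Since the resistors are in series they all carry the loop current I = V/R_total; the power in any one is I²R.
R_total = 680 + 52.5 + 3.90 + 56.0 = 792.4 Ω
I = V / R_total = 48.0 / 792.4 = 0.06058 A
P_R_A = I² × R_A = (0.06058)² × 680 = 2.495 W

2.50 W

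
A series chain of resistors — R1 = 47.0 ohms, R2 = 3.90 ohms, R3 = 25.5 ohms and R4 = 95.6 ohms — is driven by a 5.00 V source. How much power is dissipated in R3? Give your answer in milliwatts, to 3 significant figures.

21.5 mW

The current is common to all series resistors; compute it, then apply P = I²R for the target.
R_total = 47.0 + 3.90 + 25.5 + 95.6 = 172.0 Ω
I = V / R_total = 5.00 / 172.0 = 0.02907 A
P_R3 = I² × R3 = (0.02907)² × 25.5 = 0.02155 W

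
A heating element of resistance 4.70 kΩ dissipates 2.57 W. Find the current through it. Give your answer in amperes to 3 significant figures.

0.0234 A

The two known quantities fix the third via I = √(P / R).
I = √(2.57 / 4700) = 0.02338 A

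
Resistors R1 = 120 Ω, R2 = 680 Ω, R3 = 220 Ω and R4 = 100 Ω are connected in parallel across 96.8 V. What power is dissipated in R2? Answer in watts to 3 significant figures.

13.8 W

The supply voltage appears across each parallel branch — just use P = V²/R2.
P_R2 = V² / R2 = (96.8)² / 680 Ω = 13.78 W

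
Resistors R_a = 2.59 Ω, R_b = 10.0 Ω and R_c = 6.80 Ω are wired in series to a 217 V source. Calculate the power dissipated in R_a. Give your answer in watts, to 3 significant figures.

324 W

Every series element carries the same I. Get I from the total resistance, then P = I² × R_a.
R_total = 2.59 + 10.0 + 6.80 = 19.39 Ω
I = V / R_total = 217 / 19.39 = 11.19 A
P_R_a = I² × R_a = (11.19)² × 2.59 = 324.4 W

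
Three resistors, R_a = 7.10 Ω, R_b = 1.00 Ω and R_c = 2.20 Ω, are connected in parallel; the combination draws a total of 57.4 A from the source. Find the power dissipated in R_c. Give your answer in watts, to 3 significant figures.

Only the total current is stated, so first find the parallel equivalent to get the voltage across the combination.
1/R_eq = 1/7.10 + 1/1.00 + 1/2.20 ⇒ R_eq = 0.6268 Ω
V = I_total × R_eq = 57.40 × 0.6268 = 35.98 V
P_R_c = V² / R_c = (35.98)² / 2.20 = 588.4 W

588 W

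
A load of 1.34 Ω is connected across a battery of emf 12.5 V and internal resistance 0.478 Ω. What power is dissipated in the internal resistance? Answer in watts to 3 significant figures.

22.6 W

Internal loss is I²r, with I set by the total series resistance r+R.
I = ε / (r + R) = 12.5 / (0.478 + 1.34) = 6.876 A
P_int = I² r = (6.876)² × 0.478 = 22.60 W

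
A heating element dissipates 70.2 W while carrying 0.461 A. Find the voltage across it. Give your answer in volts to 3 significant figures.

From P = V I = I²R = V²/R, with the two given quantities we get V = P / I.
V = 70.2 / 0.4610 = 152.3 V

152 V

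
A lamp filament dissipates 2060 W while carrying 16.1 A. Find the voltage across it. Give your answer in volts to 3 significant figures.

The two known quantities fix the third via V = P / I.
V = 2060 / 16.10 = 128.0 V

128 V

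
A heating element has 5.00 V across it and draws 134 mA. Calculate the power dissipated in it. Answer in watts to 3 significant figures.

0.670 W

Both the voltage across and the current through the element are known, so P = V I applies directly.
P = 5.00 V × 0.1340 A = 0.6700 W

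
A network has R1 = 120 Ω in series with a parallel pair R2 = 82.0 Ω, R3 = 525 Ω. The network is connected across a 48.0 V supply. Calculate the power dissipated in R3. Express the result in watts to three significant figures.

0.606 W

First combine the parallel branches into one equivalent R_p, then R1 + R_p is a series pair.
R_p = (82.0×525)/(82.0+525) = 70.92 Ω
R_total = 120 + 70.92 = 190.9 Ω
I = V / R_total = 48.0 / 190.9 = 0.2514 A
Voltage across the parallel pair: V_p = I × R_p = 0.2514 × 70.92 = 17.83 V
With V_p across R3, its power is V_p²/R3.
P_R3 = (17.83)² / 525 = 0.6056 W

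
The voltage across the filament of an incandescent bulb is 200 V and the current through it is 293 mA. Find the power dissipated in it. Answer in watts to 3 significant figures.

V and I are known directly — P = V I, no intermediate step needed.
P = 200 V × 0.2930 A = 58.60 W

58.6 W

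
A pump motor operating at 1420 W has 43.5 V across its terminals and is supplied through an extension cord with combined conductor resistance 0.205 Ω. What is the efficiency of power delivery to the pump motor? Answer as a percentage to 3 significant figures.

I = P / V = 1420 / 43.5 = 32.64 A through the extension cord.
P_line = I² R_line = (32.64)² × 0.205 = 218.4 W
P_source = P_load + P_line = 1420 + 218.4 = 1638 W
η = P_load / P_source = 1420 / 1638 = 0.8667

86.7 %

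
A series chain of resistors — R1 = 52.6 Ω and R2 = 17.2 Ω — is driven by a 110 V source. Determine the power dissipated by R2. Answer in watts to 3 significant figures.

Every series element carries the same I. Get I from the total resistance, then P = I² × R2.
R_total = 52.6 + 17.2 = 69.80 Ω
I = V / R_total = 110 / 69.80 = 1.576 A
P_R2 = I² × R2 = (1.576)² × 17.2 = 42.72 W

42.7 W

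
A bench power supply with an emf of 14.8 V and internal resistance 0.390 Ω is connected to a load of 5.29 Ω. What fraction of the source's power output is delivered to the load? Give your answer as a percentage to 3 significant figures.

Efficiency is P_load / P_total. With a series r and R sharing the same I, P = I²R for each, so η = R/(R+r).
η = R / (R + r) = 5.29 / (5.29 + 0.390) = 0.9313

93.1 %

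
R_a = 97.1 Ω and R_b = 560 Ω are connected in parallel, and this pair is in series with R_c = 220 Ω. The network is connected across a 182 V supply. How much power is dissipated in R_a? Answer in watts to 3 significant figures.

25.5 W

Reduce the parallel combination to a single R_p; the circuit then becomes R_p in series with the remaining resistor.
R_p = (97.1×560)/(97.1+560) = 82.75 Ω
R_total = R_p + 220 = 82.75 + 220 = 302.8 Ω
I = V / R_total = 182 / 302.8 = 0.6012 A
Voltage across the parallel pair: V_p = I × R_p = 0.6012 × 82.75 = 49.75 V
R_a sits across V_p; its power is V_p²/R.
P_R_a = (49.75)² / 97.1 = 25.49 W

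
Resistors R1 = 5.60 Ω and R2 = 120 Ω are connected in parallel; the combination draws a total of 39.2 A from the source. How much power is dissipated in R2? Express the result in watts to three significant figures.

367 W

The branches share the same voltage, but only the total current is given — find V from the equivalent resistance first.
1/R_eq = 1/5.60 + 1/120 ⇒ R_eq = 5.350 Ω
V = I_total × R_eq = 39.20 × 5.350 = 209.7 V
P_R2 = V² / R2 = (209.7)² / 120 = 366.6 W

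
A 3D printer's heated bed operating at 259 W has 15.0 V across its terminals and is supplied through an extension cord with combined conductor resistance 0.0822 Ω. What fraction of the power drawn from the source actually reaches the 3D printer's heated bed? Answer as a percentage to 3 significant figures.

91.4 %

I = P / V = 259 / 15.0 = 17.27 A through the extension cord.
P_line = I² R_line = (17.27)² × 0.0822 = 24.51 W
P_source = P_load + P_line = 259.0 + 24.51 = 283.5 W
η = P_load / P_source = 259.0 / 283.5 = 0.9136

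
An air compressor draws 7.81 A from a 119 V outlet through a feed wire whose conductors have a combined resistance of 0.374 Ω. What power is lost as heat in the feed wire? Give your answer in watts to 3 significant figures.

22.8 W

Only the current and the line resistance are needed for the I²R loss.
The feed wire carries the full 7.81 A.
P_line = I² R_line = (7.810)² × 0.374 = 22.81 W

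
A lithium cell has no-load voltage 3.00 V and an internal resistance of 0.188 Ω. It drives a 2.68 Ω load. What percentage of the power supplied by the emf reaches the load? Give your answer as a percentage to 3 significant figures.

η = P_load/(P_load+P_int) = I²R/(I²R+I²r) = R/(R+r) — the I² cancels for series elements.
η = R / (R + r) = 2.68 / (2.68 + 0.188) = 0.9344

93.4 %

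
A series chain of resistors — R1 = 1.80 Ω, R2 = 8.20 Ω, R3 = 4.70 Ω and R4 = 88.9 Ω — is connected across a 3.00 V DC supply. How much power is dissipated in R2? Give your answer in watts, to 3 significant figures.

The current is common to all series resistors; compute it, then apply P = I²R for the target.
R_total = 1.80 + 8.20 + 4.70 + 88.9 = 103.6 Ω
I = V / R_total = 3.00 / 103.6 = 0.02896 A
P_R2 = I² × R2 = (0.02896)² × 8.20 = 0.006876 W

0.00688 W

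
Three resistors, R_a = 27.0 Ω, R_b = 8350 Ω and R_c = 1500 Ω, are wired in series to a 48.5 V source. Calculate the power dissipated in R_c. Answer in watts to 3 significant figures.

Series elements share the same current, so find I first, then use P = I²R.
R_total = 27.0 + 8350 + 1500 = 9877 Ω
I = V / R_total = 48.5 / 9877 = 0.004910 A
P_R_c = I² × R_c = (0.004910)² × 1500 = 0.03617 W

0.0362 W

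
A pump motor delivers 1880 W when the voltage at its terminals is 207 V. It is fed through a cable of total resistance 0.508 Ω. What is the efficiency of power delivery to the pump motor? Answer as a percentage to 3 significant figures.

97.8 %

I = P / V = 1880 / 207 = 9.082 A through the cable.
P_line = I² R_line = (9.082)² × 0.508 = 41.90 W
P_source = P_load + P_line = 1880 + 41.90 = 1922 W
η = P_load / P_source = 1880 / 1922 = 0.9782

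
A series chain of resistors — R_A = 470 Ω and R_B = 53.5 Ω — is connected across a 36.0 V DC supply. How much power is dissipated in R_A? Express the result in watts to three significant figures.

2.22 W

The current is common to all series resistors; compute it, then apply P = I²R for the target.
R_total = 470 + 53.5 = 523.5 Ω
I = V / R_total = 36.0 / 523.5 = 0.06877 A
P_R_A = I² × R_A = (0.06877)² × 470 = 2.223 W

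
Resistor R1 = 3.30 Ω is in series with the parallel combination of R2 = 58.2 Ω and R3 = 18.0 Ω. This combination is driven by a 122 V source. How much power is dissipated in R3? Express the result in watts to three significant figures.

Reduce the parallel pair to R_p first; the network is then a simple series string.
R_p = (58.2×18.0)/(58.2+18.0) = 13.75 Ω
R_total = 3.30 + 13.75 = 17.05 Ω
I = V / R_total = 122 / 17.05 = 7.156 A
Voltage across the parallel pair: V_p = I × R_p = 7.156 × 13.75 = 98.38 V
With V_p across R3, its power is V_p²/R3.
P_R3 = (98.38)² / 18.0 = 537.7 W

538 W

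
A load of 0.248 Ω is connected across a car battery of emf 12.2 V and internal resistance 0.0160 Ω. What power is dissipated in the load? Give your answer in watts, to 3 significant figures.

530 W

Find the circuit current first, then P = I²R for the load (series elements share I).
I = ε / (r + R) = 12.2 / (0.0160 + 0.248) = 46.21 A
P_load = I² R = (46.21)² × 0.248 = 529.6 W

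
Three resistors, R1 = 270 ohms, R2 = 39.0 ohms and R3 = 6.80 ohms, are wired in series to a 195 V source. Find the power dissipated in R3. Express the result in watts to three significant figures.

Since the resistors are in series they all carry the loop current I = V/R_total; the power in any one is I²R.
R_total = 270 + 39.0 + 6.80 = 315.8 Ω
I = V / R_total = 195 / 315.8 = 0.6175 A
P_R3 = I² × R3 = (0.6175)² × 6.80 = 2.593 W

2.59 W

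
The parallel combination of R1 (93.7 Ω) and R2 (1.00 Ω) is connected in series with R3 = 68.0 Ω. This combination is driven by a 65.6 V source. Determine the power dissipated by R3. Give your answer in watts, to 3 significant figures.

61.5 W

Combine R1 and R2 into their parallel equivalent first, reducing the network to two series resistors.
R_p = (93.7×1.00)/(93.7+1.00) = 0.9894 Ω
R_total = R_p + 68.0 = 0.9894 + 68.0 = 68.99 Ω
I = V / R_total = 65.6 / 68.99 = 0.9509 A
R3 carries the full series current, so P = I²R.
P_R3 = (0.9509)² × 68.0 = 61.48 W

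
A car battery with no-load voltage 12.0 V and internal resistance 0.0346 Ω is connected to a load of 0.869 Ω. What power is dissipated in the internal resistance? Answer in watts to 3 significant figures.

6.10 W

The internal resistance carries the same current as the load; P_int = I²r.
I = ε / (r + R) = 12.0 / (0.0346 + 0.869) = 13.28 A
P_int = I² r = (13.28)² × 0.0346 = 6.102 W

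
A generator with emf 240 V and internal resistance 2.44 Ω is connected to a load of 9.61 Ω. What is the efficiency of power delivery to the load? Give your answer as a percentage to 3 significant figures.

Efficiency is P_load / P_total. With a series r and R sharing the same I, P = I²R for each, so η = R/(R+r).
η = R / (R + r) = 9.61 / (9.61 + 2.44) = 0.7975

79.8 %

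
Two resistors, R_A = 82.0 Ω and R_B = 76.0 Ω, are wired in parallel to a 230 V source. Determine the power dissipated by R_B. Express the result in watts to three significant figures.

696 W

Each parallel branch sees the full supply voltage, so P = V²/R applies directly to the target branch.
P_R_B = V² / R_B = (230)² / 76.0 Ω = 696.1 W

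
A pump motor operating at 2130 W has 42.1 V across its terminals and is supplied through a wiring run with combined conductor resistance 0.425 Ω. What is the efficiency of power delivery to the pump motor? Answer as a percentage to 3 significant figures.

66.2 %

I = P / V = 2130 / 42.1 = 50.59 A through the wiring run.
P_line = I² R_line = (50.59)² × 0.425 = 1088 W
P_source = P_load + P_line = 2130 + 1088 = 3218 W
η = P_load / P_source = 2130 / 3218 = 0.6619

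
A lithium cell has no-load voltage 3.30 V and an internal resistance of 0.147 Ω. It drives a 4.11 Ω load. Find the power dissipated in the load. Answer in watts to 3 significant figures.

Load and internal resistance form a series loop — compute the loop current, then the load power via I²R.
I = ε / (r + R) = 3.30 / (0.147 + 4.11) = 0.7752 A
P_load = I² R = (0.7752)² × 4.11 = 2.470 W

2.47 W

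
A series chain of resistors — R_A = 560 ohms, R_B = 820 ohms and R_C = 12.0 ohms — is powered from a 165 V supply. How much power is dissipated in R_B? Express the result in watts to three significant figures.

The current is common to all series resistors; compute it, then apply P = I²R for the target.
R_total = 560 + 820 + 12.0 = 1392 Ω
I = V / R_total = 165 / 1392 = 0.1185 A
P_R_B = I² × R_B = (0.1185)² × 820 = 11.52 W

11.5 W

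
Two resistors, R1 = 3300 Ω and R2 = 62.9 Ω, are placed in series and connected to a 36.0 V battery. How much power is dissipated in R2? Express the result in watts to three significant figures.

0.00721 W

Every series element carries the same I. Get I from the total resistance, then P = I² × R2.
R_total = 3300 + 62.9 = 3363 Ω
I = V / R_total = 36.0 / 3363 = 0.01071 A
P_R2 = I² × R2 = (0.01071)² × 62.9 = 0.007208 W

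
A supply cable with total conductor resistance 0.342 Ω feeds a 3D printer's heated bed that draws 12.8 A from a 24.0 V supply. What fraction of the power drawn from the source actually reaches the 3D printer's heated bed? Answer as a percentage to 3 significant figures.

The supply cable carries the full 12.8 A.
P_line = I² R_line = (12.80)² × 0.342 = 56.03 W
P_source = V I = 24.0 × 12.80 = 307.2 W; P_load = 251.2 W
η = P_load / P_source = 251.2 / 307.2 = 0.8176

81.8 %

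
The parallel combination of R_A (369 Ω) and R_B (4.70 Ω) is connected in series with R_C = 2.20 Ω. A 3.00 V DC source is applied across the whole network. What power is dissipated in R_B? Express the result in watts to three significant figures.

0.881 W

First find R_p for the parallel pair, then treat R_p + R_C as a series loop.
R_p = (369×4.70)/(369+4.70) = 4.641 Ω
R_total = R_p + 2.20 = 4.641 + 2.20 = 6.841 Ω
I = V / R_total = 3.00 / 6.841 = 0.4385 A
Voltage across the parallel pair: V_p = I × R_p = 0.4385 × 4.641 = 2.035 V
R_B has V_p across it, so P = V_p²/R_B.
P_R_B = (2.035)² / 4.70 = 0.8813 W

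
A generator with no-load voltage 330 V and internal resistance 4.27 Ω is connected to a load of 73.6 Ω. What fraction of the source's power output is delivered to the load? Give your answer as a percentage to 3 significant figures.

94.5 %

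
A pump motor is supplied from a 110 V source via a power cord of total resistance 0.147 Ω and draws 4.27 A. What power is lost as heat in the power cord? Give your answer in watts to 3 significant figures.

Only the current and the line resistance are needed for the I²R loss.
The power cord carries the full 4.27 A.
P_line = I² R_line = (4.270)² × 0.147 = 2.680 W

2.68 W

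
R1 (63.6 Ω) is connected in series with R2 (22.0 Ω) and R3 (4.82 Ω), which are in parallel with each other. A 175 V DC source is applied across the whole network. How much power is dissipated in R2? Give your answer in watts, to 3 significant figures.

4.77 W

Replace R2 and R3 with their parallel equivalent so the circuit becomes R1 in series with R_p.
R_p = (22.0×4.82)/(22.0+4.82) = 3.954 Ω
R_total = 63.6 + 3.954 = 67.55 Ω
I = V / R_total = 175 / 67.55 = 2.591 A
Voltage across the parallel pair: V_p = I × R_p = 2.591 × 3.954 = 10.24 V
With V_p across R2, its power is V_p²/R2.
P_R2 = (10.24)² / 22.0 = 4.768 W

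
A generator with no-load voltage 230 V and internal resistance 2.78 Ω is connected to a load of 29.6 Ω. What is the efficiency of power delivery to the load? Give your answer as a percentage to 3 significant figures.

Efficiency is P_load / P_total. With a series r and R sharing the same I, P = I²R for each, so η = R/(R+r).
η = R / (R + r) = 29.6 / (29.6 + 2.78) = 0.9141

91.4 %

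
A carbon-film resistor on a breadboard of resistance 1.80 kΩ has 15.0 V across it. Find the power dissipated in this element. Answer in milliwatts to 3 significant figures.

125 mW

Voltage and resistance are given, so P = V²/R is the one-step route.
P = (15.0 V)² / 1800 Ω = 0.1250 W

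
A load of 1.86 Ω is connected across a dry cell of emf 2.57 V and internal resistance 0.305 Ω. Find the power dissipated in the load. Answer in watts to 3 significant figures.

Find the circuit current first, then P = I²R for the load (series elements share I).
I = ε / (r + R) = 2.57 / (0.305 + 1.86) = 1.187 A
P_load = I² R = (1.187)² × 1.86 = 2.621 W

2.62 W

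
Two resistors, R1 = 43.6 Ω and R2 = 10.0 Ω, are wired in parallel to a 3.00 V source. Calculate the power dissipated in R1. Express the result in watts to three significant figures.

0.206 W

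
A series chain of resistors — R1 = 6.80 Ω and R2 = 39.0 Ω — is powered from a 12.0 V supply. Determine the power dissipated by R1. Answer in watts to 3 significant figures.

0.467 W

Series elements share the same current, so find I first, then use P = I²R.
R_total = 6.80 + 39.0 = 45.80 Ω
I = V / R_total = 12.0 / 45.80 = 0.2620 A
P_R1 = I² × R1 = (0.2620)² × 6.80 = 0.4668 W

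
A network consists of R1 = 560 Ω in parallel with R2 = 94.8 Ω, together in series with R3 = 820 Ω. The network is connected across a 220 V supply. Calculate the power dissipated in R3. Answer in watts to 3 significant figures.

Reduce the parallel combination to a single R_p; the circuit then becomes R_p in series with the remaining resistor.
R_p = (560×94.8)/(560+94.8) = 81.08 Ω
R_total = R_p + 820 = 81.08 + 820 = 901.1 Ω
I = V / R_total = 220 / 901.1 = 0.2442 A
R3 is the series element, so its power is I²R.
P_R3 = (0.2442)² × 820 = 48.88 W

48.9 W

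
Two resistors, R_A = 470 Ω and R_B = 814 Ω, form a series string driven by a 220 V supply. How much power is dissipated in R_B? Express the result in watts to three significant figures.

23.9 W

Series elements share the same current, so find I first, then use P = I²R.
R_total = 470 + 814 = 1284 Ω
I = V / R_total = 220 / 1284 = 0.1713 A
P_R_B = I² × R_B = (0.1713)² × 814 = 23.90 W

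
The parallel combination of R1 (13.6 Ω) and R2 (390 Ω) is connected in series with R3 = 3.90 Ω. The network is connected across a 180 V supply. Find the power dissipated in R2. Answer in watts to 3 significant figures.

49.4 W

Reduce the parallel combination to a single R_p; the circuit then becomes R_p in series with the remaining resistor.
R_p = (13.6×390)/(13.6+390) = 13.14 Ω
R_total = R_p + 3.90 = 13.14 + 3.90 = 17.04 Ω
I = V / R_total = 180 / 17.04 = 10.56 A
Voltage across the parallel pair: V_p = I × R_p = 10.56 × 13.14 = 138.8 V
R2 has V_p across it, so P = V_p²/R2.
P_R2 = (138.8)² / 390 = 49.40 W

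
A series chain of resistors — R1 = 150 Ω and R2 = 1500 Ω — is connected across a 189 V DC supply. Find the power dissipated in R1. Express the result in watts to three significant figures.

1.97 W

Every series element carries the same I. Get I from the total resistance, then P = I² × R1.
R_total = 150 + 1500 = 1650 Ω
I = V / R_total = 189 / 1650 = 0.1145 A
P_R1 = I² × R1 = (0.1145)² × 150 = 1.968 W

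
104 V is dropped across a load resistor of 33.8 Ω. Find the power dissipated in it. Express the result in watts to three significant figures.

320 W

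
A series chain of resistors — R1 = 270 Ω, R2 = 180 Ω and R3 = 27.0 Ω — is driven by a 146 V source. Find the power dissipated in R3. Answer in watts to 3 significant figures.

2.53 W

In a series string the same current flows through every resistor — find that current, then P = I²R for the one we want.
R_total = 270 + 180 + 27.0 = 477.0 Ω
I = V / R_total = 146 / 477.0 = 0.3061 A
P_R3 = I² × R3 = (0.3061)² × 27.0 = 2.529 W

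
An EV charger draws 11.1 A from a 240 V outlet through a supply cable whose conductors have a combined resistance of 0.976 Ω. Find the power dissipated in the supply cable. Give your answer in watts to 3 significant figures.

120 W

The supply cable and load are in series, so the same current flows in both; the loss is I²R_line.
The supply cable carries the full 11.1 A.
P_line = I² R_line = (11.10)² × 0.976 = 120.3 W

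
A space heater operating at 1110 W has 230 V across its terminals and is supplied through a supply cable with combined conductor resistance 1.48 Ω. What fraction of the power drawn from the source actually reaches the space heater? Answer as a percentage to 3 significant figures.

97.0 %

I = P / V = 1110 / 230 = 4.826 A through the supply cable.
P_line = I² R_line = (4.826)² × 1.48 = 34.47 W
P_source = P_load + P_line = 1110 + 34.47 = 1144 W
η = P_load / P_source = 1110 / 1144 = 0.9699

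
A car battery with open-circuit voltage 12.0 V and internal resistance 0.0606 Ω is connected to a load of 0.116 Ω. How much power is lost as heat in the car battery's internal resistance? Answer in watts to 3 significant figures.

Internal loss is I²r, with I set by the total series resistance r+R.
I = ε / (r + R) = 12.0 / (0.0606 + 0.116) = 67.95 A
P_int = I² r = (67.95)² × 0.0606 = 279.8 W

280 W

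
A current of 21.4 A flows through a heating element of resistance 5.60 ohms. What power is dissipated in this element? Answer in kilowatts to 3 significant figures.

2.56 kW

With I and R stated, P = I²R applies in one step.
P = (21.40 A)² × 5.60 Ω = 2565 W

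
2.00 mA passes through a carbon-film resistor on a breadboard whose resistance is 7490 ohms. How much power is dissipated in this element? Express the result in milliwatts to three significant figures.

30.0 mW

With I and R stated, P = I²R applies in one step.
P = (0.002000 A)² × 7490 Ω = 0.02996 W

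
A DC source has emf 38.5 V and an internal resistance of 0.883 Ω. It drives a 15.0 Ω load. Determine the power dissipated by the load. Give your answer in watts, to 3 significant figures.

The internal resistance and the load are in series, so the same I flows through both; get I from ε/(r+R), then I²R for the load.
I = ε / (r + R) = 38.5 / (0.883 + 15.0) = 2.424 A
P_load = I² R = (2.424)² × 15.0 = 88.13 W

88.1 W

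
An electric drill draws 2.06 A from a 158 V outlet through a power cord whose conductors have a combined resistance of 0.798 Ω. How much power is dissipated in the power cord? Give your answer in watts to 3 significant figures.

The power cord and load are in series, so the same current flows in both; the loss is I²R_line.
The power cord carries the full 2.06 A.
P_line = I² R_line = (2.060)² × 0.798 = 3.386 W

3.39 W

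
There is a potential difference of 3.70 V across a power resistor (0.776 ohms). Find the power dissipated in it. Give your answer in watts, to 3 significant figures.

17.6 W

With V across and R both known, P = V²/R gives the dissipation directly.
P = (3.70 V)² / 0.776 Ω = 17.64 W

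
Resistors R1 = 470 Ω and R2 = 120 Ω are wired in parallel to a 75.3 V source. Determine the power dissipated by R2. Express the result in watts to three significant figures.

47.3 W

R2 sits directly across the source, so P = V²/R with V = 75.3 V.
P_R2 = V² / R2 = (75.3)² / 120 Ω = 47.25 W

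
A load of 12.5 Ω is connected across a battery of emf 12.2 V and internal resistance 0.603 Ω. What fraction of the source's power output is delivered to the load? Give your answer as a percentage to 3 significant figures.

η = P_load/(P_load+P_int) = I²R/(I²R+I²r) = R/(R+r) — the I² cancels for series elements.
η = R / (R + r) = 12.5 / (12.5 + 0.603) = 0.9540

95.4 %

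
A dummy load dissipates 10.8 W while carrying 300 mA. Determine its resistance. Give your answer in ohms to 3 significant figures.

The two known quantities fix the third via R = P / I².
R = 10.8 / (0.3000)² = 120.0 Ω

120 Ω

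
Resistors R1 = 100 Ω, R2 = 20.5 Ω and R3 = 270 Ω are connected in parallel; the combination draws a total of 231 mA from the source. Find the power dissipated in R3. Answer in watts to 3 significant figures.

0.0506 W

Only the total current is stated, so first find the parallel equivalent to get the voltage across the combination.
1/R_eq = 1/100 + 1/20.5 + 1/270 ⇒ R_eq = 16.00 Ω
V = I_total × R_eq = 0.2310 × 16.00 = 3.697 V
P_R3 = V² / R3 = (3.697)² / 270 = 0.05062 W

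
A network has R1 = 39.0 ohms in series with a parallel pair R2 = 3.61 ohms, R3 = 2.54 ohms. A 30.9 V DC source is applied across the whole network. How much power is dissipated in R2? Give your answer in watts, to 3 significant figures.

0.359 W

Collapse R2‖R3 to a single equivalent, reducing the network to two series elements.
R_p = (3.61×2.54)/(3.61+2.54) = 1.491 Ω
R_total = 39.0 + 1.491 = 40.49 Ω
I = V / R_total = 30.9 / 40.49 = 0.7631 A
Voltage across the parallel pair: V_p = I × R_p = 0.7631 × 1.491 = 1.138 V
R2 is across V_p, so use P = V²/R for that branch.
P_R2 = (1.138)² / 3.61 = 0.3586 W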